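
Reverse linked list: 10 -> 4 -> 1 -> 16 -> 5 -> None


Step 1: curr=10, set curr.next=prev(None) | reversed so far: 10
Step 2: curr=4, set curr.next=prev(10) | reversed so far: 4 -> 10
Step 3: curr=1, set curr.next=prev(4) | reversed so far: 1 -> 4 -> 10
Step 4: curr=16, set curr.next=prev(1) | reversed so far: 16 -> 1 -> 4 -> 10
Step 5: curr=5, set curr.next=prev(16) | reversed so far: 5 -> 16 -> 1 -> 4 -> 10

5 -> 16 -> 1 -> 4 -> 10 -> None


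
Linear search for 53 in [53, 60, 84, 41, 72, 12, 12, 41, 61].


i=0: 53==53 found!

Found at 0, 1 comps


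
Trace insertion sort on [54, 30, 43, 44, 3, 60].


Initial: [54, 30, 43, 44, 3, 60]
Insert 30: [30, 54, 43, 44, 3, 60]
Insert 43: [30, 43, 54, 44, 3, 60]
Insert 44: [30, 43, 44, 54, 3, 60]
Insert 3: [3, 30, 43, 44, 54, 60]
Insert 60: [3, 30, 43, 44, 54, 60]

Sorted: [3, 30, 43, 44, 54, 60]


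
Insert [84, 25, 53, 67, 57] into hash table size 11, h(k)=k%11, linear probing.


Insert 84: h=7 -> slot 7
Insert 25: h=3 -> slot 3
Insert 53: h=9 -> slot 9
Insert 67: h=1 -> slot 1
Insert 57: h=2 -> slot 2

Table: [None, 67, 57, 25, None, None, None, 84, None, 53, None]


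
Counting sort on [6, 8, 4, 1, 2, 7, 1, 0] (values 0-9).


Input: [6, 8, 4, 1, 2, 7, 1, 0]
Counts: [1, 2, 1, 0, 1, 0, 1, 1, 1, 0]

Sorted: [0, 1, 1, 2, 4, 6, 7, 8]


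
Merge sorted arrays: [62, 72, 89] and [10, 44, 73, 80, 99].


Take 10 from B
Take 44 from B
Take 62 from A
Take 72 from A
Take 73 from B
Take 80 from B
Take 89 from A

Merged: [10, 44, 62, 72, 73, 80, 89, 99]


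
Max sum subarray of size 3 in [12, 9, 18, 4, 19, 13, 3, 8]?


[0:3]: 39
[1:4]: 31
[2:5]: 41
[3:6]: 36
[4:7]: 35
[5:8]: 24

Max: 41 at [2:5]


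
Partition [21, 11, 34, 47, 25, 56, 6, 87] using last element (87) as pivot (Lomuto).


Pivot: 87
  21 <= 87: advance i (no swap)
  11 <= 87: advance i (no swap)
  34 <= 87: advance i (no swap)
  47 <= 87: advance i (no swap)
  25 <= 87: advance i (no swap)
  56 <= 87: advance i (no swap)
  6 <= 87: advance i (no swap)
Place pivot at 7: [21, 11, 34, 47, 25, 56, 6, 87]

Partitioned: [21, 11, 34, 47, 25, 56, 6, 87]


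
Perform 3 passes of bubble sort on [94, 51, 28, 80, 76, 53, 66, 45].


Initial: [94, 51, 28, 80, 76, 53, 66, 45]
Pass 1: [51, 28, 80, 76, 53, 66, 45, 94] (7 swaps)
Pass 2: [28, 51, 76, 53, 66, 45, 80, 94] (5 swaps)
Pass 3: [28, 51, 53, 66, 45, 76, 80, 94] (3 swaps)

After 3 passes: [28, 51, 53, 66, 45, 76, 80, 94]


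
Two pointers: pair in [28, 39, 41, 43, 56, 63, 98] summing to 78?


lo=0(28)+hi=6(98)=126
lo=0(28)+hi=5(63)=91
lo=0(28)+hi=4(56)=84
lo=0(28)+hi=3(43)=71
lo=1(39)+hi=3(43)=82
lo=1(39)+hi=2(41)=80

No pair found


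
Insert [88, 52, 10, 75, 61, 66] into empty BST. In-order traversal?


Insert 88: root
Insert 52: L from 88
Insert 10: L from 88 -> L from 52
Insert 75: L from 88 -> R from 52
Insert 61: L from 88 -> R from 52 -> L from 75
Insert 66: L from 88 -> R from 52 -> L from 75 -> R from 61

In-order: [10, 52, 61, 66, 75, 88]


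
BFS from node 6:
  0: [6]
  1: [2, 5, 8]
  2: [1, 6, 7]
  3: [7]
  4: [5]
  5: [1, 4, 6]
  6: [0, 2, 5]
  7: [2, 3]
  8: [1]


Visit 6, enqueue [0, 2, 5]
Visit 0, enqueue []
Visit 2, enqueue [1, 7]
Visit 5, enqueue [4]
Visit 1, enqueue [8]
Visit 7, enqueue [3]
Visit 4, enqueue []
Visit 8, enqueue []
Visit 3, enqueue []

BFS order: [6, 0, 2, 5, 1, 7, 4, 8, 3]


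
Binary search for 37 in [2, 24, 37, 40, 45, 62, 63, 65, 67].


Step 1: lo=0, hi=8, mid=4, val=45
Step 2: lo=0, hi=3, mid=1, val=24
Step 3: lo=2, hi=3, mid=2, val=37

Found at index 2


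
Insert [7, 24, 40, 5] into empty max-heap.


Insert 7: [7]
Insert 24: [24, 7]
Insert 40: [40, 7, 24]
Insert 5: [40, 7, 24, 5]

Final heap: [40, 7, 24, 5]


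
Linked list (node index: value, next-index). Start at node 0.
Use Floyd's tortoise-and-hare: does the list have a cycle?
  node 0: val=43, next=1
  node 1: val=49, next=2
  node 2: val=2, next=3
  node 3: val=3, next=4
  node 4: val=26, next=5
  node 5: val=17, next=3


Floyd's tortoise (slow, +1) and hare (fast, +2):
  init: slow=0, fast=0
  step 1: slow=1, fast=2
  step 2: slow=2, fast=4
  step 3: slow=3, fast=3
  slow == fast at node 3: cycle detected

Cycle: yes


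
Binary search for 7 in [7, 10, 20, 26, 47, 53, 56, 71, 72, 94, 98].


Step 1: lo=0, hi=10, mid=5, val=53
Step 2: lo=0, hi=4, mid=2, val=20
Step 3: lo=0, hi=1, mid=0, val=7

Found at index 0


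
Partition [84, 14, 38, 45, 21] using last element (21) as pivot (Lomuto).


Pivot: 21
  14 <= 21: swap -> [14, 84, 38, 45, 21]
Place pivot at 1: [14, 21, 38, 45, 84]

Partitioned: [14, 21, 38, 45, 84]


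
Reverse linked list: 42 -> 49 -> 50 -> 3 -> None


Step 1: curr=42, set curr.next=prev(None) | reversed so far: 42
Step 2: curr=49, set curr.next=prev(42) | reversed so far: 49 -> 42
Step 3: curr=50, set curr.next=prev(49) | reversed so far: 50 -> 49 -> 42
Step 4: curr=3, set curr.next=prev(50) | reversed so far: 3 -> 50 -> 49 -> 42

3 -> 50 -> 49 -> 42 -> None


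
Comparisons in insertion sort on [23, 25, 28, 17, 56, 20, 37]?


Algorithm: insertion sort
Input: [23, 25, 28, 17, 56, 20, 37]
Sorted: [17, 20, 23, 25, 28, 37, 56]

13


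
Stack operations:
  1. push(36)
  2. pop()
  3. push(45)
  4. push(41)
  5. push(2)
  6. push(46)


push(36) -> [36]
pop()->36, []
push(45) -> [45]
push(41) -> [45, 41]
push(2) -> [45, 41, 2]
push(46) -> [45, 41, 2, 46]

Final stack: [45, 41, 2, 46]


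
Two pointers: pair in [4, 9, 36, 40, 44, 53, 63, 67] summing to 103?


lo=0(4)+hi=7(67)=71
lo=1(9)+hi=7(67)=76
lo=2(36)+hi=7(67)=103

Yes: 36+67=103


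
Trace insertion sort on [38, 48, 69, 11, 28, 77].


Initial: [38, 48, 69, 11, 28, 77]
Insert 48: [38, 48, 69, 11, 28, 77]
Insert 69: [38, 48, 69, 11, 28, 77]
Insert 11: [11, 38, 48, 69, 28, 77]
Insert 28: [11, 28, 38, 48, 69, 77]
Insert 77: [11, 28, 38, 48, 69, 77]

Sorted: [11, 28, 38, 48, 69, 77]


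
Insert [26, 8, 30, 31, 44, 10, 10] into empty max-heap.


Insert 26: [26]
Insert 8: [26, 8]
Insert 30: [30, 8, 26]
Insert 31: [31, 30, 26, 8]
Insert 44: [44, 31, 26, 8, 30]
Insert 10: [44, 31, 26, 8, 30, 10]
Insert 10: [44, 31, 26, 8, 30, 10, 10]

Final heap: [44, 31, 26, 8, 30, 10, 10]


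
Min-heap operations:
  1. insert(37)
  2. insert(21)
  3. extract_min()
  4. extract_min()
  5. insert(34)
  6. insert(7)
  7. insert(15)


insert(37) -> [37]
insert(21) -> [21, 37]
extract_min()->21, [37]
extract_min()->37, []
insert(34) -> [34]
insert(7) -> [7, 34]
insert(15) -> [7, 34, 15]

Final heap: [7, 34, 15]


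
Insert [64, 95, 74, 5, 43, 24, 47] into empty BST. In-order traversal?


Insert 64: root
Insert 95: R from 64
Insert 74: R from 64 -> L from 95
Insert 5: L from 64
Insert 43: L from 64 -> R from 5
Insert 24: L from 64 -> R from 5 -> L from 43
Insert 47: L from 64 -> R from 5 -> R from 43

In-order: [5, 24, 43, 47, 64, 74, 95]


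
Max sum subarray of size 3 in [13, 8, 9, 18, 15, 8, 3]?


[0:3]: 30
[1:4]: 35
[2:5]: 42
[3:6]: 41
[4:7]: 26

Max: 42 at [2:5]


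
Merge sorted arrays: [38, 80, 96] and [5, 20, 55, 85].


Take 5 from B
Take 20 from B
Take 38 from A
Take 55 from B
Take 80 from A
Take 85 from B

Merged: [5, 20, 38, 55, 80, 85, 96]


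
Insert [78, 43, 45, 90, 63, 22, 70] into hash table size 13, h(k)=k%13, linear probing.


Insert 78: h=0 -> slot 0
Insert 43: h=4 -> slot 4
Insert 45: h=6 -> slot 6
Insert 90: h=12 -> slot 12
Insert 63: h=11 -> slot 11
Insert 22: h=9 -> slot 9
Insert 70: h=5 -> slot 5

Table: [78, None, None, None, 43, 70, 45, None, None, 22, None, 63, 90]


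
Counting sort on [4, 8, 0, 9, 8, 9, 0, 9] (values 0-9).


Input: [4, 8, 0, 9, 8, 9, 0, 9]
Counts: [2, 0, 0, 0, 1, 0, 0, 0, 2, 3]

Sorted: [0, 0, 4, 8, 8, 9, 9, 9]


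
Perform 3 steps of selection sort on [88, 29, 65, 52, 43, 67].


Initial: [88, 29, 65, 52, 43, 67]
Step 1: min=29 at 1
  Swap: [29, 88, 65, 52, 43, 67]
Step 2: min=43 at 4
  Swap: [29, 43, 65, 52, 88, 67]
Step 3: min=52 at 3
  Swap: [29, 43, 52, 65, 88, 67]

After 3 steps: [29, 43, 52, 65, 88, 67]


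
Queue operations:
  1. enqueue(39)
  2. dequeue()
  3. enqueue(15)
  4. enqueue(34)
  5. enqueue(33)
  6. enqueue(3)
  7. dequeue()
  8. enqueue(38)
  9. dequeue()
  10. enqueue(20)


enqueue(39) -> [39]
dequeue()->39, []
enqueue(15) -> [15]
enqueue(34) -> [15, 34]
enqueue(33) -> [15, 34, 33]
enqueue(3) -> [15, 34, 33, 3]
dequeue()->15, [34, 33, 3]
enqueue(38) -> [34, 33, 3, 38]
dequeue()->34, [33, 3, 38]
enqueue(20) -> [33, 3, 38, 20]

Final queue: [33, 3, 38, 20]


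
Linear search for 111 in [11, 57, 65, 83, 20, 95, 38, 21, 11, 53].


i=0: 11!=111
i=1: 57!=111
i=2: 65!=111
i=3: 83!=111
i=4: 20!=111
i=5: 95!=111
i=6: 38!=111
i=7: 21!=111
i=8: 11!=111
i=9: 53!=111

Not found, 10 comps


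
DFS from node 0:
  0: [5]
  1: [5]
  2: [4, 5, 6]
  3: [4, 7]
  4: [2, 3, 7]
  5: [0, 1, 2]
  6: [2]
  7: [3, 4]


Visit 0, push [5]
Visit 5, push [2, 1]
Visit 1, push []
Visit 2, push [6, 4]
Visit 4, push [7, 3]
Visit 3, push [7]
Visit 7, push []
Visit 6, push []

DFS order: [0, 5, 1, 2, 4, 3, 7, 6]


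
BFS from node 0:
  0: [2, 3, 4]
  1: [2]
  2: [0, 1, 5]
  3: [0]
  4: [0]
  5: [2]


Visit 0, enqueue [2, 3, 4]
Visit 2, enqueue [1, 5]
Visit 3, enqueue []
Visit 4, enqueue []
Visit 1, enqueue []
Visit 5, enqueue []

BFS order: [0, 2, 3, 4, 1, 5]


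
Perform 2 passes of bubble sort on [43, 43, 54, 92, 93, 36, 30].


Initial: [43, 43, 54, 92, 93, 36, 30]
Pass 1: [43, 43, 54, 92, 36, 30, 93] (2 swaps)
Pass 2: [43, 43, 54, 36, 30, 92, 93] (2 swaps)

After 2 passes: [43, 43, 54, 36, 30, 92, 93]


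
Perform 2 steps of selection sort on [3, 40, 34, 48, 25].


Initial: [3, 40, 34, 48, 25]
Step 1: min=3 at 0
  Swap: [3, 40, 34, 48, 25]
Step 2: min=25 at 4
  Swap: [3, 25, 34, 48, 40]

After 2 steps: [3, 25, 34, 48, 40]


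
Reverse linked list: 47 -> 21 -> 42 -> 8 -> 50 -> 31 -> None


Step 1: curr=47, set curr.next=prev(None) | reversed so far: 47
Step 2: curr=21, set curr.next=prev(47) | reversed so far: 21 -> 47
Step 3: curr=42, set curr.next=prev(21) | reversed so far: 42 -> 21 -> 47
Step 4: curr=8, set curr.next=prev(42) | reversed so far: 8 -> 42 -> 21 -> 47
Step 5: curr=50, set curr.next=prev(8) | reversed so far: 50 -> 8 -> 42 -> 21 -> 47
Step 6: curr=31, set curr.next=prev(50) | reversed so far: 31 -> 50 -> 8 -> 42 -> 21 -> 47

31 -> 50 -> 8 -> 42 -> 21 -> 47 -> None


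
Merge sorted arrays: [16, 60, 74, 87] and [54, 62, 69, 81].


Take 16 from A
Take 54 from B
Take 60 from A
Take 62 from B
Take 69 from B
Take 74 from A
Take 81 from B

Merged: [16, 54, 60, 62, 69, 74, 81, 87]


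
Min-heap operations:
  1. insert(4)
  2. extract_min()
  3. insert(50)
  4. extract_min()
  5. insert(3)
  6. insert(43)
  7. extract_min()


insert(4) -> [4]
extract_min()->4, []
insert(50) -> [50]
extract_min()->50, []
insert(3) -> [3]
insert(43) -> [3, 43]
extract_min()->3, [43]

Final heap: [43]


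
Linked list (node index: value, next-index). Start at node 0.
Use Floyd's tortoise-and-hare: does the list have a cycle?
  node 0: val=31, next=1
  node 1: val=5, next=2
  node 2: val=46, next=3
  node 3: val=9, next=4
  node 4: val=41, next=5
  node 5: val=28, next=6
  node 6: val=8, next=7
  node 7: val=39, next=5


Floyd's tortoise (slow, +1) and hare (fast, +2):
  init: slow=0, fast=0
  step 1: slow=1, fast=2
  step 2: slow=2, fast=4
  step 3: slow=3, fast=6
  step 4: slow=4, fast=5
  step 5: slow=5, fast=7
  step 6: slow=6, fast=6
  slow == fast at node 6: cycle detected

Cycle: yes


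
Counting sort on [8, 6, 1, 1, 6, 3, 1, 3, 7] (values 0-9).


Input: [8, 6, 1, 1, 6, 3, 1, 3, 7]
Counts: [0, 3, 0, 2, 0, 0, 2, 1, 1, 0]

Sorted: [1, 1, 1, 3, 3, 6, 6, 7, 8]


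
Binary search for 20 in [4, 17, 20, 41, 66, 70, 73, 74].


Step 1: lo=0, hi=7, mid=3, val=41
Step 2: lo=0, hi=2, mid=1, val=17
Step 3: lo=2, hi=2, mid=2, val=20

Found at index 2


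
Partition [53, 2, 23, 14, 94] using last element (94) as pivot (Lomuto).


Pivot: 94
  53 <= 94: advance i (no swap)
  2 <= 94: advance i (no swap)
  23 <= 94: advance i (no swap)
  14 <= 94: advance i (no swap)
Place pivot at 4: [53, 2, 23, 14, 94]

Partitioned: [53, 2, 23, 14, 94]


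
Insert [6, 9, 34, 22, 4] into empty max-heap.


Insert 6: [6]
Insert 9: [9, 6]
Insert 34: [34, 6, 9]
Insert 22: [34, 22, 9, 6]
Insert 4: [34, 22, 9, 6, 4]

Final heap: [34, 22, 9, 6, 4]


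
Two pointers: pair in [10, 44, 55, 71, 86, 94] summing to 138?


lo=0(10)+hi=5(94)=104
lo=1(44)+hi=5(94)=138

Yes: 44+94=138


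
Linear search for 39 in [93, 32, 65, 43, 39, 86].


i=0: 93!=39
i=1: 32!=39
i=2: 65!=39
i=3: 43!=39
i=4: 39==39 found!

Found at 4, 5 comps


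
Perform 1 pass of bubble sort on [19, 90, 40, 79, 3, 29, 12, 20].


Initial: [19, 90, 40, 79, 3, 29, 12, 20]
Pass 1: [19, 40, 79, 3, 29, 12, 20, 90] (6 swaps)

After 1 pass: [19, 40, 79, 3, 29, 12, 20, 90]


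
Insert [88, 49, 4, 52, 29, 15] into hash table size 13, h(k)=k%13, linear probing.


Insert 88: h=10 -> slot 10
Insert 49: h=10, 1 probes -> slot 11
Insert 4: h=4 -> slot 4
Insert 52: h=0 -> slot 0
Insert 29: h=3 -> slot 3
Insert 15: h=2 -> slot 2

Table: [52, None, 15, 29, 4, None, None, None, None, None, 88, 49, None]


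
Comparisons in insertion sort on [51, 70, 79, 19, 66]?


Algorithm: insertion sort
Input: [51, 70, 79, 19, 66]
Sorted: [19, 51, 66, 70, 79]

8


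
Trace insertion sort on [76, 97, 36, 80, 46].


Initial: [76, 97, 36, 80, 46]
Insert 97: [76, 97, 36, 80, 46]
Insert 36: [36, 76, 97, 80, 46]
Insert 80: [36, 76, 80, 97, 46]
Insert 46: [36, 46, 76, 80, 97]

Sorted: [36, 46, 76, 80, 97]


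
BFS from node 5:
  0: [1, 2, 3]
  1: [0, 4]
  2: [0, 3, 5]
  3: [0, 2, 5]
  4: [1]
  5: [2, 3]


Visit 5, enqueue [2, 3]
Visit 2, enqueue [0]
Visit 3, enqueue []
Visit 0, enqueue [1]
Visit 1, enqueue [4]
Visit 4, enqueue []

BFS order: [5, 2, 3, 0, 1, 4]


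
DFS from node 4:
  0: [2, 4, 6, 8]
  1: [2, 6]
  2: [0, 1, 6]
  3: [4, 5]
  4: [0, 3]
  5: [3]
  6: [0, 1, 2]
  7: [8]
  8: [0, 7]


Visit 4, push [3, 0]
Visit 0, push [8, 6, 2]
Visit 2, push [6, 1]
Visit 1, push [6]
Visit 6, push []
Visit 8, push [7]
Visit 7, push []
Visit 3, push [5]
Visit 5, push []

DFS order: [4, 0, 2, 1, 6, 8, 7, 3, 5]


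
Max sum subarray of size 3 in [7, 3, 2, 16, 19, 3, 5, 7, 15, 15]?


[0:3]: 12
[1:4]: 21
[2:5]: 37
[3:6]: 38
[4:7]: 27
[5:8]: 15
[6:9]: 27
[7:10]: 37

Max: 38 at [3:6]


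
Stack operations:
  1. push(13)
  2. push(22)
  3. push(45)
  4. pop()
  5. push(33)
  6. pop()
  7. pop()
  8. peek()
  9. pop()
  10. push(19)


push(13) -> [13]
push(22) -> [13, 22]
push(45) -> [13, 22, 45]
pop()->45, [13, 22]
push(33) -> [13, 22, 33]
pop()->33, [13, 22]
pop()->22, [13]
peek()->13
pop()->13, []
push(19) -> [19]

Final stack: [19]


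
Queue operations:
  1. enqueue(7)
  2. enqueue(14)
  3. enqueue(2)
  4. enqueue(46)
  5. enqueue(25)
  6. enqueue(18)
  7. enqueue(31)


enqueue(7) -> [7]
enqueue(14) -> [7, 14]
enqueue(2) -> [7, 14, 2]
enqueue(46) -> [7, 14, 2, 46]
enqueue(25) -> [7, 14, 2, 46, 25]
enqueue(18) -> [7, 14, 2, 46, 25, 18]
enqueue(31) -> [7, 14, 2, 46, 25, 18, 31]

Final queue: [7, 14, 2, 46, 25, 18, 31]


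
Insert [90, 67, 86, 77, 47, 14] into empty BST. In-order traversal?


Insert 90: root
Insert 67: L from 90
Insert 86: L from 90 -> R from 67
Insert 77: L from 90 -> R from 67 -> L from 86
Insert 47: L from 90 -> L from 67
Insert 14: L from 90 -> L from 67 -> L from 47

In-order: [14, 47, 67, 77, 86, 90]


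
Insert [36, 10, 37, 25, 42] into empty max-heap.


Insert 36: [36]
Insert 10: [36, 10]
Insert 37: [37, 10, 36]
Insert 25: [37, 25, 36, 10]
Insert 42: [42, 37, 36, 10, 25]

Final heap: [42, 37, 36, 10, 25]


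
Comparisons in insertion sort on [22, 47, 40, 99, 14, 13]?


Algorithm: insertion sort
Input: [22, 47, 40, 99, 14, 13]
Sorted: [13, 14, 22, 40, 47, 99]

13


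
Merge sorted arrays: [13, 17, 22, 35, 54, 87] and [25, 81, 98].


Take 13 from A
Take 17 from A
Take 22 from A
Take 25 from B
Take 35 from A
Take 54 from A
Take 81 from B
Take 87 from A

Merged: [13, 17, 22, 25, 35, 54, 81, 87, 98]


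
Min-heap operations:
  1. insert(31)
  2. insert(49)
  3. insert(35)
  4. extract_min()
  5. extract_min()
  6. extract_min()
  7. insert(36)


insert(31) -> [31]
insert(49) -> [31, 49]
insert(35) -> [31, 49, 35]
extract_min()->31, [35, 49]
extract_min()->35, [49]
extract_min()->49, []
insert(36) -> [36]

Final heap: [36]


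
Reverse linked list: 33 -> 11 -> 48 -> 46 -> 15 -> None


Step 1: curr=33, set curr.next=prev(None) | reversed so far: 33
Step 2: curr=11, set curr.next=prev(33) | reversed so far: 11 -> 33
Step 3: curr=48, set curr.next=prev(11) | reversed so far: 48 -> 11 -> 33
Step 4: curr=46, set curr.next=prev(48) | reversed so far: 46 -> 48 -> 11 -> 33
Step 5: curr=15, set curr.next=prev(46) | reversed so far: 15 -> 46 -> 48 -> 11 -> 33

15 -> 46 -> 48 -> 11 -> 33 -> None


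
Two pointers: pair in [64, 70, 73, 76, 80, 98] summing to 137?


lo=0(64)+hi=5(98)=162
lo=0(64)+hi=4(80)=144
lo=0(64)+hi=3(76)=140
lo=0(64)+hi=2(73)=137

Yes: 64+73=137


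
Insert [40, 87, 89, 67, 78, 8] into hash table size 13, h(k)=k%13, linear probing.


Insert 40: h=1 -> slot 1
Insert 87: h=9 -> slot 9
Insert 89: h=11 -> slot 11
Insert 67: h=2 -> slot 2
Insert 78: h=0 -> slot 0
Insert 8: h=8 -> slot 8

Table: [78, 40, 67, None, None, None, None, None, 8, 87, None, 89, None]


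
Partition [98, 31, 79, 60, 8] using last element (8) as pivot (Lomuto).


Pivot: 8
Place pivot at 0: [8, 31, 79, 60, 98]

Partitioned: [8, 31, 79, 60, 98]


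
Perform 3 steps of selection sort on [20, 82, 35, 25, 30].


Initial: [20, 82, 35, 25, 30]
Step 1: min=20 at 0
  Swap: [20, 82, 35, 25, 30]
Step 2: min=25 at 3
  Swap: [20, 25, 35, 82, 30]
Step 3: min=30 at 4
  Swap: [20, 25, 30, 82, 35]

After 3 steps: [20, 25, 30, 82, 35]


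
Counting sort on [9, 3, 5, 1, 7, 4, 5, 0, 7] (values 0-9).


Input: [9, 3, 5, 1, 7, 4, 5, 0, 7]
Counts: [1, 1, 0, 1, 1, 2, 0, 2, 0, 1]

Sorted: [0, 1, 3, 4, 5, 5, 7, 7, 9]


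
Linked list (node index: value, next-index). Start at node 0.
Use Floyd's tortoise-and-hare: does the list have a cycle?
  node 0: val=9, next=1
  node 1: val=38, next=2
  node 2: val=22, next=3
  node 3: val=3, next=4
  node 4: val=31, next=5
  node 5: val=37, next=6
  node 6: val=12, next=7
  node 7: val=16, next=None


Floyd's tortoise (slow, +1) and hare (fast, +2):
  init: slow=0, fast=0
  step 1: slow=1, fast=2
  step 2: slow=2, fast=4
  step 3: slow=3, fast=6
  step 4: fast 6->7->None, no cycle

Cycle: no


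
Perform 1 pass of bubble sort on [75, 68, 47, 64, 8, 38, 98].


Initial: [75, 68, 47, 64, 8, 38, 98]
Pass 1: [68, 47, 64, 8, 38, 75, 98] (5 swaps)

After 1 pass: [68, 47, 64, 8, 38, 75, 98]


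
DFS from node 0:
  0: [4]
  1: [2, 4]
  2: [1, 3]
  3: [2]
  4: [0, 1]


Visit 0, push [4]
Visit 4, push [1]
Visit 1, push [2]
Visit 2, push [3]
Visit 3, push []

DFS order: [0, 4, 1, 2, 3]


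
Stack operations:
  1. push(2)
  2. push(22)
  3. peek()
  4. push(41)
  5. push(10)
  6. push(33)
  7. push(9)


push(2) -> [2]
push(22) -> [2, 22]
peek()->22
push(41) -> [2, 22, 41]
push(10) -> [2, 22, 41, 10]
push(33) -> [2, 22, 41, 10, 33]
push(9) -> [2, 22, 41, 10, 33, 9]

Final stack: [2, 22, 41, 10, 33, 9]


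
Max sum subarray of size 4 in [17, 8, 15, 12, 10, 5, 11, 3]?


[0:4]: 52
[1:5]: 45
[2:6]: 42
[3:7]: 38
[4:8]: 29

Max: 52 at [0:4]


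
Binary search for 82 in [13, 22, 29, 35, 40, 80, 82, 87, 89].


Step 1: lo=0, hi=8, mid=4, val=40
Step 2: lo=5, hi=8, mid=6, val=82

Found at index 6


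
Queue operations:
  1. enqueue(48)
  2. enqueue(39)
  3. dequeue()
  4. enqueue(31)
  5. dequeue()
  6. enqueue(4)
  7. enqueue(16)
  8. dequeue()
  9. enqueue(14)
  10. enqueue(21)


enqueue(48) -> [48]
enqueue(39) -> [48, 39]
dequeue()->48, [39]
enqueue(31) -> [39, 31]
dequeue()->39, [31]
enqueue(4) -> [31, 4]
enqueue(16) -> [31, 4, 16]
dequeue()->31, [4, 16]
enqueue(14) -> [4, 16, 14]
enqueue(21) -> [4, 16, 14, 21]

Final queue: [4, 16, 14, 21]


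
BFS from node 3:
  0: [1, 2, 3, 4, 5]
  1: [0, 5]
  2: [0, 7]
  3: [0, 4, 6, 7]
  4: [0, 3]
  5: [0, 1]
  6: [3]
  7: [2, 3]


Visit 3, enqueue [0, 4, 6, 7]
Visit 0, enqueue [1, 2, 5]
Visit 4, enqueue []
Visit 6, enqueue []
Visit 7, enqueue []
Visit 1, enqueue []
Visit 2, enqueue []
Visit 5, enqueue []

BFS order: [3, 0, 4, 6, 7, 1, 2, 5]


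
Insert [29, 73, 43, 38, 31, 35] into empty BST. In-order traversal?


Insert 29: root
Insert 73: R from 29
Insert 43: R from 29 -> L from 73
Insert 38: R from 29 -> L from 73 -> L from 43
Insert 31: R from 29 -> L from 73 -> L from 43 -> L from 38
Insert 35: R from 29 -> L from 73 -> L from 43 -> L from 38 -> R from 31

In-order: [29, 31, 35, 38, 43, 73]


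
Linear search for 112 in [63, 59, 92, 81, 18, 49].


i=0: 63!=112
i=1: 59!=112
i=2: 92!=112
i=3: 81!=112
i=4: 18!=112
i=5: 49!=112

Not found, 6 comps


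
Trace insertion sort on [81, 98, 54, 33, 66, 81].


Initial: [81, 98, 54, 33, 66, 81]
Insert 98: [81, 98, 54, 33, 66, 81]
Insert 54: [54, 81, 98, 33, 66, 81]
Insert 33: [33, 54, 81, 98, 66, 81]
Insert 66: [33, 54, 66, 81, 98, 81]
Insert 81: [33, 54, 66, 81, 81, 98]

Sorted: [33, 54, 66, 81, 81, 98]


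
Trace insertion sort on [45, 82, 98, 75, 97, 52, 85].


Initial: [45, 82, 98, 75, 97, 52, 85]
Insert 82: [45, 82, 98, 75, 97, 52, 85]
Insert 98: [45, 82, 98, 75, 97, 52, 85]
Insert 75: [45, 75, 82, 98, 97, 52, 85]
Insert 97: [45, 75, 82, 97, 98, 52, 85]
Insert 52: [45, 52, 75, 82, 97, 98, 85]
Insert 85: [45, 52, 75, 82, 85, 97, 98]

Sorted: [45, 52, 75, 82, 85, 97, 98]


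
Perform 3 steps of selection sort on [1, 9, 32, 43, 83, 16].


Initial: [1, 9, 32, 43, 83, 16]
Step 1: min=1 at 0
  Swap: [1, 9, 32, 43, 83, 16]
Step 2: min=9 at 1
  Swap: [1, 9, 32, 43, 83, 16]
Step 3: min=16 at 5
  Swap: [1, 9, 16, 43, 83, 32]

After 3 steps: [1, 9, 16, 43, 83, 32]


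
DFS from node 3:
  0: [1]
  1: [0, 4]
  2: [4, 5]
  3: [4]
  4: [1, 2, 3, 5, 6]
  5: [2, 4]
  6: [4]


Visit 3, push [4]
Visit 4, push [6, 5, 2, 1]
Visit 1, push [0]
Visit 0, push []
Visit 2, push [5]
Visit 5, push []
Visit 6, push []

DFS order: [3, 4, 1, 0, 2, 5, 6]


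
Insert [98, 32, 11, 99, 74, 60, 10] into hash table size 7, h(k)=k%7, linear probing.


Insert 98: h=0 -> slot 0
Insert 32: h=4 -> slot 4
Insert 11: h=4, 1 probes -> slot 5
Insert 99: h=1 -> slot 1
Insert 74: h=4, 2 probes -> slot 6
Insert 60: h=4, 5 probes -> slot 2
Insert 10: h=3 -> slot 3

Table: [98, 99, 60, 10, 32, 11, 74]


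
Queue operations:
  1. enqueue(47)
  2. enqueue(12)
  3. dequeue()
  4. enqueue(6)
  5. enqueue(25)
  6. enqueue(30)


enqueue(47) -> [47]
enqueue(12) -> [47, 12]
dequeue()->47, [12]
enqueue(6) -> [12, 6]
enqueue(25) -> [12, 6, 25]
enqueue(30) -> [12, 6, 25, 30]

Final queue: [12, 6, 25, 30]


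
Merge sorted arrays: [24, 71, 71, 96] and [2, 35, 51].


Take 2 from B
Take 24 from A
Take 35 from B
Take 51 from B

Merged: [2, 24, 35, 51, 71, 71, 96]


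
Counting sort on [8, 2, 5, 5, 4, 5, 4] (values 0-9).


Input: [8, 2, 5, 5, 4, 5, 4]
Counts: [0, 0, 1, 0, 2, 3, 0, 0, 1, 0]

Sorted: [2, 4, 4, 5, 5, 5, 8]


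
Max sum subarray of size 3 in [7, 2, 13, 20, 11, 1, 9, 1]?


[0:3]: 22
[1:4]: 35
[2:5]: 44
[3:6]: 32
[4:7]: 21
[5:8]: 11

Max: 44 at [2:5]


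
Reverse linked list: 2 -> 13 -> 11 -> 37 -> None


Step 1: curr=2, set curr.next=prev(None) | reversed so far: 2
Step 2: curr=13, set curr.next=prev(2) | reversed so far: 13 -> 2
Step 3: curr=11, set curr.next=prev(13) | reversed so far: 11 -> 13 -> 2
Step 4: curr=37, set curr.next=prev(11) | reversed so far: 37 -> 11 -> 13 -> 2

37 -> 11 -> 13 -> 2 -> None


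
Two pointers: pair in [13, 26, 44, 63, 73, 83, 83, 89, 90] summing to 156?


lo=0(13)+hi=8(90)=103
lo=1(26)+hi=8(90)=116
lo=2(44)+hi=8(90)=134
lo=3(63)+hi=8(90)=153
lo=4(73)+hi=8(90)=163
lo=4(73)+hi=7(89)=162
lo=4(73)+hi=6(83)=156

Yes: 73+83=156


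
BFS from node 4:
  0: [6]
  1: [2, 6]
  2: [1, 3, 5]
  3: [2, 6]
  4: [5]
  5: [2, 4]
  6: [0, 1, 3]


Visit 4, enqueue [5]
Visit 5, enqueue [2]
Visit 2, enqueue [1, 3]
Visit 1, enqueue [6]
Visit 3, enqueue []
Visit 6, enqueue [0]
Visit 0, enqueue []

BFS order: [4, 5, 2, 1, 3, 6, 0]


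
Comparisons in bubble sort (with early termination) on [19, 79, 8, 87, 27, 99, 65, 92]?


Algorithm: bubble sort (with early termination)
Input: [19, 79, 8, 87, 27, 99, 65, 92]
Sorted: [8, 19, 27, 65, 79, 87, 92, 99]

22


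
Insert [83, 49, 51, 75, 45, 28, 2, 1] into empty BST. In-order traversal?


Insert 83: root
Insert 49: L from 83
Insert 51: L from 83 -> R from 49
Insert 75: L from 83 -> R from 49 -> R from 51
Insert 45: L from 83 -> L from 49
Insert 28: L from 83 -> L from 49 -> L from 45
Insert 2: L from 83 -> L from 49 -> L from 45 -> L from 28
Insert 1: L from 83 -> L from 49 -> L from 45 -> L from 28 -> L from 2

In-order: [1, 2, 28, 45, 49, 51, 75, 83]


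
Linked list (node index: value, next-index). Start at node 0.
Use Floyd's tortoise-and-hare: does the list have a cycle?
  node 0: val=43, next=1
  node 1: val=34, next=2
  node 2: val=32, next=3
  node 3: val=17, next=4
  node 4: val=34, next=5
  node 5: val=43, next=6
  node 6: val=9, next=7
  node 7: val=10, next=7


Floyd's tortoise (slow, +1) and hare (fast, +2):
  init: slow=0, fast=0
  step 1: slow=1, fast=2
  step 2: slow=2, fast=4
  step 3: slow=3, fast=6
  step 4: slow=4, fast=7
  step 5: slow=5, fast=7
  step 6: slow=6, fast=7
  step 7: slow=7, fast=7
  slow == fast at node 7: cycle detected

Cycle: yes


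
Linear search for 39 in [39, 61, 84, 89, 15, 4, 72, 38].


i=0: 39==39 found!

Found at 0, 1 comps


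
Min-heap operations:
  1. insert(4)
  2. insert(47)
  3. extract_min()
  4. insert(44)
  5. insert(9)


insert(4) -> [4]
insert(47) -> [4, 47]
extract_min()->4, [47]
insert(44) -> [44, 47]
insert(9) -> [9, 47, 44]

Final heap: [9, 47, 44]


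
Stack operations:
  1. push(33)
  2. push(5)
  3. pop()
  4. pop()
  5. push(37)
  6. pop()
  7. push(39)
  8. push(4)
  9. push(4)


push(33) -> [33]
push(5) -> [33, 5]
pop()->5, [33]
pop()->33, []
push(37) -> [37]
pop()->37, []
push(39) -> [39]
push(4) -> [39, 4]
push(4) -> [39, 4, 4]

Final stack: [39, 4, 4]


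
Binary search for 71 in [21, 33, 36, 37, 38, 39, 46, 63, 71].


Step 1: lo=0, hi=8, mid=4, val=38
Step 2: lo=5, hi=8, mid=6, val=46
Step 3: lo=7, hi=8, mid=7, val=63
Step 4: lo=8, hi=8, mid=8, val=71

Found at index 8


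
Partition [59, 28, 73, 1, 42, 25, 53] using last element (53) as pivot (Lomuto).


Pivot: 53
  28 <= 53: swap -> [28, 59, 73, 1, 42, 25, 53]
  1 <= 53: swap -> [28, 1, 73, 59, 42, 25, 53]
  42 <= 53: swap -> [28, 1, 42, 59, 73, 25, 53]
  25 <= 53: swap -> [28, 1, 42, 25, 73, 59, 53]
Place pivot at 4: [28, 1, 42, 25, 53, 59, 73]

Partitioned: [28, 1, 42, 25, 53, 59, 73]


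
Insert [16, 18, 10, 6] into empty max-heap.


Insert 16: [16]
Insert 18: [18, 16]
Insert 10: [18, 16, 10]
Insert 6: [18, 16, 10, 6]

Final heap: [18, 16, 10, 6]


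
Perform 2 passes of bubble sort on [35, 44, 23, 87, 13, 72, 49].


Initial: [35, 44, 23, 87, 13, 72, 49]
Pass 1: [35, 23, 44, 13, 72, 49, 87] (4 swaps)
Pass 2: [23, 35, 13, 44, 49, 72, 87] (3 swaps)

After 2 passes: [23, 35, 13, 44, 49, 72, 87]


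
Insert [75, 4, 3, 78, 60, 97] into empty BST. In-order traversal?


Insert 75: root
Insert 4: L from 75
Insert 3: L from 75 -> L from 4
Insert 78: R from 75
Insert 60: L from 75 -> R from 4
Insert 97: R from 75 -> R from 78

In-order: [3, 4, 60, 75, 78, 97]


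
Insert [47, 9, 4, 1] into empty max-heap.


Insert 47: [47]
Insert 9: [47, 9]
Insert 4: [47, 9, 4]
Insert 1: [47, 9, 4, 1]

Final heap: [47, 9, 4, 1]


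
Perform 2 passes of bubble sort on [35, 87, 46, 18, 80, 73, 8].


Initial: [35, 87, 46, 18, 80, 73, 8]
Pass 1: [35, 46, 18, 80, 73, 8, 87] (5 swaps)
Pass 2: [35, 18, 46, 73, 8, 80, 87] (3 swaps)

After 2 passes: [35, 18, 46, 73, 8, 80, 87]


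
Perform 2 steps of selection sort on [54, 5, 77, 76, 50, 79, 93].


Initial: [54, 5, 77, 76, 50, 79, 93]
Step 1: min=5 at 1
  Swap: [5, 54, 77, 76, 50, 79, 93]
Step 2: min=50 at 4
  Swap: [5, 50, 77, 76, 54, 79, 93]

After 2 steps: [5, 50, 77, 76, 54, 79, 93]


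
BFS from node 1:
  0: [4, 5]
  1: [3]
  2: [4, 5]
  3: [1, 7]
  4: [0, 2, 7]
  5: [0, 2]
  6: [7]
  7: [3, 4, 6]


Visit 1, enqueue [3]
Visit 3, enqueue [7]
Visit 7, enqueue [4, 6]
Visit 4, enqueue [0, 2]
Visit 6, enqueue []
Visit 0, enqueue [5]
Visit 2, enqueue []
Visit 5, enqueue []

BFS order: [1, 3, 7, 4, 6, 0, 2, 5]


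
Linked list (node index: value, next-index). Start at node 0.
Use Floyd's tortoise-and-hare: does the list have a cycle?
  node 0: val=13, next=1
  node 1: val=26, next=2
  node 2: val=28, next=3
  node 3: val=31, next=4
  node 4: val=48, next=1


Floyd's tortoise (slow, +1) and hare (fast, +2):
  init: slow=0, fast=0
  step 1: slow=1, fast=2
  step 2: slow=2, fast=4
  step 3: slow=3, fast=2
  step 4: slow=4, fast=4
  slow == fast at node 4: cycle detected

Cycle: yes


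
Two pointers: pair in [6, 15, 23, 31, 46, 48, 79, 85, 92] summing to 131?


lo=0(6)+hi=8(92)=98
lo=1(15)+hi=8(92)=107
lo=2(23)+hi=8(92)=115
lo=3(31)+hi=8(92)=123
lo=4(46)+hi=8(92)=138
lo=4(46)+hi=7(85)=131

Yes: 46+85=131


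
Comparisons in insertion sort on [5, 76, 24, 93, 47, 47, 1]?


Algorithm: insertion sort
Input: [5, 76, 24, 93, 47, 47, 1]
Sorted: [1, 5, 24, 47, 47, 76, 93]

16


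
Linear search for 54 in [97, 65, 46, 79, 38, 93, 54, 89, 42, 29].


i=0: 97!=54
i=1: 65!=54
i=2: 46!=54
i=3: 79!=54
i=4: 38!=54
i=5: 93!=54
i=6: 54==54 found!

Found at 6, 7 comps


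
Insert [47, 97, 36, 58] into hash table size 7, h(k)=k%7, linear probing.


Insert 47: h=5 -> slot 5
Insert 97: h=6 -> slot 6
Insert 36: h=1 -> slot 1
Insert 58: h=2 -> slot 2

Table: [None, 36, 58, None, None, 47, 97]


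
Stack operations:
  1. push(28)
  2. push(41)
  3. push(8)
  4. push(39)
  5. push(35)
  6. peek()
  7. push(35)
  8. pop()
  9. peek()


push(28) -> [28]
push(41) -> [28, 41]
push(8) -> [28, 41, 8]
push(39) -> [28, 41, 8, 39]
push(35) -> [28, 41, 8, 39, 35]
peek()->35
push(35) -> [28, 41, 8, 39, 35, 35]
pop()->35, [28, 41, 8, 39, 35]
peek()->35

Final stack: [28, 41, 8, 39, 35]


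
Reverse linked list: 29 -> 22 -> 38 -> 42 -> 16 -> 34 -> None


Step 1: curr=29, set curr.next=prev(None) | reversed so far: 29
Step 2: curr=22, set curr.next=prev(29) | reversed so far: 22 -> 29
Step 3: curr=38, set curr.next=prev(22) | reversed so far: 38 -> 22 -> 29
Step 4: curr=42, set curr.next=prev(38) | reversed so far: 42 -> 38 -> 22 -> 29
Step 5: curr=16, set curr.next=prev(42) | reversed so far: 16 -> 42 -> 38 -> 22 -> 29
Step 6: curr=34, set curr.next=prev(16) | reversed so far: 34 -> 16 -> 42 -> 38 -> 22 -> 29

34 -> 16 -> 42 -> 38 -> 22 -> 29 -> None


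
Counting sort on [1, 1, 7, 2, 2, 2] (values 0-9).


Input: [1, 1, 7, 2, 2, 2]
Counts: [0, 2, 3, 0, 0, 0, 0, 1, 0, 0]

Sorted: [1, 1, 2, 2, 2, 7]


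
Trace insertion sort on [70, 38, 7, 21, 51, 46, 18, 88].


Initial: [70, 38, 7, 21, 51, 46, 18, 88]
Insert 38: [38, 70, 7, 21, 51, 46, 18, 88]
Insert 7: [7, 38, 70, 21, 51, 46, 18, 88]
Insert 21: [7, 21, 38, 70, 51, 46, 18, 88]
Insert 51: [7, 21, 38, 51, 70, 46, 18, 88]
Insert 46: [7, 21, 38, 46, 51, 70, 18, 88]
Insert 18: [7, 18, 21, 38, 46, 51, 70, 88]
Insert 88: [7, 18, 21, 38, 46, 51, 70, 88]

Sorted: [7, 18, 21, 38, 46, 51, 70, 88]


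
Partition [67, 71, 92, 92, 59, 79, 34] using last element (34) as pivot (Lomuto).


Pivot: 34
Place pivot at 0: [34, 71, 92, 92, 59, 79, 67]

Partitioned: [34, 71, 92, 92, 59, 79, 67]


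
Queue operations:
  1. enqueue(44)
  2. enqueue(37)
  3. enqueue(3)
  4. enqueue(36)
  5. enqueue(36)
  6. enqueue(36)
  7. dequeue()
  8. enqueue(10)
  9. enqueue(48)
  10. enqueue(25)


enqueue(44) -> [44]
enqueue(37) -> [44, 37]
enqueue(3) -> [44, 37, 3]
enqueue(36) -> [44, 37, 3, 36]
enqueue(36) -> [44, 37, 3, 36, 36]
enqueue(36) -> [44, 37, 3, 36, 36, 36]
dequeue()->44, [37, 3, 36, 36, 36]
enqueue(10) -> [37, 3, 36, 36, 36, 10]
enqueue(48) -> [37, 3, 36, 36, 36, 10, 48]
enqueue(25) -> [37, 3, 36, 36, 36, 10, 48, 25]

Final queue: [37, 3, 36, 36, 36, 10, 48, 25]


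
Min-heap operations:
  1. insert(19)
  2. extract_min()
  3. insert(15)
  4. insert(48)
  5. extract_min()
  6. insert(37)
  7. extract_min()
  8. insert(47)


insert(19) -> [19]
extract_min()->19, []
insert(15) -> [15]
insert(48) -> [15, 48]
extract_min()->15, [48]
insert(37) -> [37, 48]
extract_min()->37, [48]
insert(47) -> [47, 48]

Final heap: [47, 48]


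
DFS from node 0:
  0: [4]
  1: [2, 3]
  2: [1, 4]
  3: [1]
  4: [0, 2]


Visit 0, push [4]
Visit 4, push [2]
Visit 2, push [1]
Visit 1, push [3]
Visit 3, push []

DFS order: [0, 4, 2, 1, 3]


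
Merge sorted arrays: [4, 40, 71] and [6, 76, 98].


Take 4 from A
Take 6 from B
Take 40 from A
Take 71 from A

Merged: [4, 6, 40, 71, 76, 98]


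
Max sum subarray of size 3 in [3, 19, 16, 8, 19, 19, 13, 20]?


[0:3]: 38
[1:4]: 43
[2:5]: 43
[3:6]: 46
[4:7]: 51
[5:8]: 52

Max: 52 at [5:8]


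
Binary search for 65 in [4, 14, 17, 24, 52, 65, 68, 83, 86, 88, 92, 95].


Step 1: lo=0, hi=11, mid=5, val=65

Found at index 5


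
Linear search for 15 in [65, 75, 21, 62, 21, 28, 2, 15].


i=0: 65!=15
i=1: 75!=15
i=2: 21!=15
i=3: 62!=15
i=4: 21!=15
i=5: 28!=15
i=6: 2!=15
i=7: 15==15 found!

Found at 7, 8 comps


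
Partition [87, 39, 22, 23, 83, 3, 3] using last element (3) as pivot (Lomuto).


Pivot: 3
  3 <= 3: swap -> [3, 39, 22, 23, 83, 87, 3]
Place pivot at 1: [3, 3, 22, 23, 83, 87, 39]

Partitioned: [3, 3, 22, 23, 83, 87, 39]


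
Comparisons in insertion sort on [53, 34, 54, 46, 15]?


Algorithm: insertion sort
Input: [53, 34, 54, 46, 15]
Sorted: [15, 34, 46, 53, 54]

9


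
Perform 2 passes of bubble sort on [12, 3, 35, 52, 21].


Initial: [12, 3, 35, 52, 21]
Pass 1: [3, 12, 35, 21, 52] (2 swaps)
Pass 2: [3, 12, 21, 35, 52] (1 swaps)

After 2 passes: [3, 12, 21, 35, 52]


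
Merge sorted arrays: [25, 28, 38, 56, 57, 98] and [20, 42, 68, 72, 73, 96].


Take 20 from B
Take 25 from A
Take 28 from A
Take 38 from A
Take 42 from B
Take 56 from A
Take 57 from A
Take 68 from B
Take 72 from B
Take 73 from B
Take 96 from B

Merged: [20, 25, 28, 38, 42, 56, 57, 68, 72, 73, 96, 98]


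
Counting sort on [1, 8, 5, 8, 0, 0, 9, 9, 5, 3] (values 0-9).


Input: [1, 8, 5, 8, 0, 0, 9, 9, 5, 3]
Counts: [2, 1, 0, 1, 0, 2, 0, 0, 2, 2]

Sorted: [0, 0, 1, 3, 5, 5, 8, 8, 9, 9]


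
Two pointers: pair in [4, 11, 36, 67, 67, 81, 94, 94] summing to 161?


lo=0(4)+hi=7(94)=98
lo=1(11)+hi=7(94)=105
lo=2(36)+hi=7(94)=130
lo=3(67)+hi=7(94)=161

Yes: 67+94=161


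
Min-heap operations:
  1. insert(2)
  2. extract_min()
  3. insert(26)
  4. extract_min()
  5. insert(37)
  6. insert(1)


insert(2) -> [2]
extract_min()->2, []
insert(26) -> [26]
extract_min()->26, []
insert(37) -> [37]
insert(1) -> [1, 37]

Final heap: [1, 37]


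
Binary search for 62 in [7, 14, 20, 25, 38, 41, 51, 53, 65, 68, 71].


Step 1: lo=0, hi=10, mid=5, val=41
Step 2: lo=6, hi=10, mid=8, val=65
Step 3: lo=6, hi=7, mid=6, val=51
Step 4: lo=7, hi=7, mid=7, val=53

Not found


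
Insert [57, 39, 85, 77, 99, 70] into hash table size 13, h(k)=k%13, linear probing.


Insert 57: h=5 -> slot 5
Insert 39: h=0 -> slot 0
Insert 85: h=7 -> slot 7
Insert 77: h=12 -> slot 12
Insert 99: h=8 -> slot 8
Insert 70: h=5, 1 probes -> slot 6

Table: [39, None, None, None, None, 57, 70, 85, 99, None, None, None, 77]


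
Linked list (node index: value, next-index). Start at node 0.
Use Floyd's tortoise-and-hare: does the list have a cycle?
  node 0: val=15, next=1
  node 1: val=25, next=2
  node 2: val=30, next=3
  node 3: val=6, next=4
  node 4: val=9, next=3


Floyd's tortoise (slow, +1) and hare (fast, +2):
  init: slow=0, fast=0
  step 1: slow=1, fast=2
  step 2: slow=2, fast=4
  step 3: slow=3, fast=4
  step 4: slow=4, fast=4
  slow == fast at node 4: cycle detected

Cycle: yes


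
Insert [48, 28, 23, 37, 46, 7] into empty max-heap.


Insert 48: [48]
Insert 28: [48, 28]
Insert 23: [48, 28, 23]
Insert 37: [48, 37, 23, 28]
Insert 46: [48, 46, 23, 28, 37]
Insert 7: [48, 46, 23, 28, 37, 7]

Final heap: [48, 46, 23, 28, 37, 7]


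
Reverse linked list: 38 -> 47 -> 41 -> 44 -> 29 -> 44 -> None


Step 1: curr=38, set curr.next=prev(None) | reversed so far: 38
Step 2: curr=47, set curr.next=prev(38) | reversed so far: 47 -> 38
Step 3: curr=41, set curr.next=prev(47) | reversed so far: 41 -> 47 -> 38
Step 4: curr=44, set curr.next=prev(41) | reversed so far: 44 -> 41 -> 47 -> 38
Step 5: curr=29, set curr.next=prev(44) | reversed so far: 29 -> 44 -> 41 -> 47 -> 38
Step 6: curr=44, set curr.next=prev(29) | reversed so far: 44 -> 29 -> 44 -> 41 -> 47 -> 38

44 -> 29 -> 44 -> 41 -> 47 -> 38 -> None


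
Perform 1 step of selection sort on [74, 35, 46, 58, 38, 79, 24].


Initial: [74, 35, 46, 58, 38, 79, 24]
Step 1: min=24 at 6
  Swap: [24, 35, 46, 58, 38, 79, 74]

After 1 step: [24, 35, 46, 58, 38, 79, 74]


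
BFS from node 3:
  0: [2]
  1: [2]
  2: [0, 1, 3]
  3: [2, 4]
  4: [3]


Visit 3, enqueue [2, 4]
Visit 2, enqueue [0, 1]
Visit 4, enqueue []
Visit 0, enqueue []
Visit 1, enqueue []

BFS order: [3, 2, 4, 0, 1]


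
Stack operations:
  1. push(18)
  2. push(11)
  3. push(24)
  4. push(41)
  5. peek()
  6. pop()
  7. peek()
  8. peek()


push(18) -> [18]
push(11) -> [18, 11]
push(24) -> [18, 11, 24]
push(41) -> [18, 11, 24, 41]
peek()->41
pop()->41, [18, 11, 24]
peek()->24
peek()->24

Final stack: [18, 11, 24]


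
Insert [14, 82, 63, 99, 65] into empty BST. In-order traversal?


Insert 14: root
Insert 82: R from 14
Insert 63: R from 14 -> L from 82
Insert 99: R from 14 -> R from 82
Insert 65: R from 14 -> L from 82 -> R from 63

In-order: [14, 63, 65, 82, 99]


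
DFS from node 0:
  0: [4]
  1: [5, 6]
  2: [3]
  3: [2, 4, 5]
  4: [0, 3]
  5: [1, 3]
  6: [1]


Visit 0, push [4]
Visit 4, push [3]
Visit 3, push [5, 2]
Visit 2, push []
Visit 5, push [1]
Visit 1, push [6]
Visit 6, push []

DFS order: [0, 4, 3, 2, 5, 1, 6]


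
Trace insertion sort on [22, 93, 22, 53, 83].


Initial: [22, 93, 22, 53, 83]
Insert 93: [22, 93, 22, 53, 83]
Insert 22: [22, 22, 93, 53, 83]
Insert 53: [22, 22, 53, 93, 83]
Insert 83: [22, 22, 53, 83, 93]

Sorted: [22, 22, 53, 83, 93]


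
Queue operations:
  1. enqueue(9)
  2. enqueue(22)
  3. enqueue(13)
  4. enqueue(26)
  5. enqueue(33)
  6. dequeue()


enqueue(9) -> [9]
enqueue(22) -> [9, 22]
enqueue(13) -> [9, 22, 13]
enqueue(26) -> [9, 22, 13, 26]
enqueue(33) -> [9, 22, 13, 26, 33]
dequeue()->9, [22, 13, 26, 33]

Final queue: [22, 13, 26, 33]


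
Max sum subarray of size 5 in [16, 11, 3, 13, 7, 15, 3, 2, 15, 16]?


[0:5]: 50
[1:6]: 49
[2:7]: 41
[3:8]: 40
[4:9]: 42
[5:10]: 51

Max: 51 at [5:10]


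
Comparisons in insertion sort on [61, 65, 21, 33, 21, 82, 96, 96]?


Algorithm: insertion sort
Input: [61, 65, 21, 33, 21, 82, 96, 96]
Sorted: [21, 21, 33, 61, 65, 82, 96, 96]

13


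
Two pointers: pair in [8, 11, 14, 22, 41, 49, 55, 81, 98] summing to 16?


lo=0(8)+hi=8(98)=106
lo=0(8)+hi=7(81)=89
lo=0(8)+hi=6(55)=63
lo=0(8)+hi=5(49)=57
lo=0(8)+hi=4(41)=49
lo=0(8)+hi=3(22)=30
lo=0(8)+hi=2(14)=22
lo=0(8)+hi=1(11)=19

No pair found


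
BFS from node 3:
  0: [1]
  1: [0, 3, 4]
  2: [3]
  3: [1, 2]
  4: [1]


Visit 3, enqueue [1, 2]
Visit 1, enqueue [0, 4]
Visit 2, enqueue []
Visit 0, enqueue []
Visit 4, enqueue []

BFS order: [3, 1, 2, 0, 4]


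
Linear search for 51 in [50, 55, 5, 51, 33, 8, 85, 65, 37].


i=0: 50!=51
i=1: 55!=51
i=2: 5!=51
i=3: 51==51 found!

Found at 3, 4 comps


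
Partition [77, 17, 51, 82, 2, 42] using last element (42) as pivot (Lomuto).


Pivot: 42
  17 <= 42: swap -> [17, 77, 51, 82, 2, 42]
  2 <= 42: swap -> [17, 2, 51, 82, 77, 42]
Place pivot at 2: [17, 2, 42, 82, 77, 51]

Partitioned: [17, 2, 42, 82, 77, 51]
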